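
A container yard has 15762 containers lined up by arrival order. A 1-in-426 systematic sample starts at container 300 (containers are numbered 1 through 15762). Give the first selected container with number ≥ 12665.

k = 426
Steps past start: ⌈(12665 − 300)/426⌉ = ⌈12365/426⌉ = 30
Selected container: 300 + 30×426 = 13080

13080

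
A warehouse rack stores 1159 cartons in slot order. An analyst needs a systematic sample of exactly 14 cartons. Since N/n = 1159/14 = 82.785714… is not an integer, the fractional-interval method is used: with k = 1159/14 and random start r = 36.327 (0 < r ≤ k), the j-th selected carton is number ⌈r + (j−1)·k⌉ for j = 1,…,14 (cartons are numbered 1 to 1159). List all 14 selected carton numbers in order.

j=1: r + 0k = 36.327 → ⌈·⌉ = 37
j=2: r + 1k = 119.112714… → ⌈·⌉ = 120
j=3: r + 2k = 201.898428… → ⌈·⌉ = 202
j=4: r + 3k = 284.684142… → ⌈·⌉ = 285
j=5: r + 4k = 367.469857… → ⌈·⌉ = 368
j=6: r + 5k = 450.255571… → ⌈·⌉ = 451
j=7: r + 6k = 533.041285… → ⌈·⌉ = 534
j=8: r + 7k = 615.827 → ⌈·⌉ = 616
j=9: r + 8k = 698.612714… → ⌈·⌉ = 699
j=10: r + 9k = 781.398428… → ⌈·⌉ = 782
j=11: r + 10k = 864.184142… → ⌈·⌉ = 865
j=12: r + 11k = 946.969857… → ⌈·⌉ = 947
j=13: r + 12k = 1029.755571… → ⌈·⌉ = 1030
j=14: r + 13k = 1112.541285… → ⌈·⌉ = 1113

37, 120, 202, 285, 368, 451, 534, 616, 699, 782, 865, 947, 1030, 1113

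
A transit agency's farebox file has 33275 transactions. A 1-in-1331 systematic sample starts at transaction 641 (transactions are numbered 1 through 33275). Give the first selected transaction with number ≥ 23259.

23268

k = 1331
Steps past start: ⌈(23259 − 641)/1331⌉ = ⌈22618/1331⌉ = 17
Selected transaction: 641 + 17×1331 = 23268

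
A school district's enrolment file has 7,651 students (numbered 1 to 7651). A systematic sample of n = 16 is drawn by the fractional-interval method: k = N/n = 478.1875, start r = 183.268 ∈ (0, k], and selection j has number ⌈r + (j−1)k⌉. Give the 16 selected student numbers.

j=1: r + 0k = 183.268 → ⌈·⌉ = 184
j=2: r + 1k = 661.4555 → ⌈·⌉ = 662
j=3: r + 2k = 1139.643 → ⌈·⌉ = 1140
j=4: r + 3k = 1617.8305 → ⌈·⌉ = 1618
j=5: r + 4k = 2096.018 → ⌈·⌉ = 2097
j=6: r + 5k = 2574.2055 → ⌈·⌉ = 2575
j=7: r + 6k = 3052.393 → ⌈·⌉ = 3053
j=8: r + 7k = 3530.5805 → ⌈·⌉ = 3531
j=9: r + 8k = 4008.768 → ⌈·⌉ = 4009
j=10: r + 9k = 4486.9555 → ⌈·⌉ = 4487
j=11: r + 10k = 4965.143 → ⌈·⌉ = 4966
j=12: r + 11k = 5443.3305 → ⌈·⌉ = 5444
j=13: r + 12k = 5921.518 → ⌈·⌉ = 5922
j=14: r + 13k = 6399.7055 → ⌈·⌉ = 6400
j=15: r + 14k = 6877.893 → ⌈·⌉ = 6878
j=16: r + 15k = 7356.0805 → ⌈·⌉ = 7357

184, 662, 1140, 1618, 2097, 2575, 3053, 3531, 4009, 4487, 4966, 5444, 5922, 6400, 6878, 7357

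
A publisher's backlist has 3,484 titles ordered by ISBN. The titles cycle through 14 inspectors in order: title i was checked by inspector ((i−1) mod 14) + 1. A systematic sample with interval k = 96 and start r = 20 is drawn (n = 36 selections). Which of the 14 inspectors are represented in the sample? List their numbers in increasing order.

2, 4, 6, 8, 10, 12, 14

Consecutive selections differ by k = 96, so their inspector numbers differ by 96 mod 14 = 12.
gcd(96, 14) = 2, so the sample visits 14/2 = 7 distinct residues mod 14.
Start 20 is inspector 6; the inspectors hit are 2, 4, 6, 8, 10, 12, 14.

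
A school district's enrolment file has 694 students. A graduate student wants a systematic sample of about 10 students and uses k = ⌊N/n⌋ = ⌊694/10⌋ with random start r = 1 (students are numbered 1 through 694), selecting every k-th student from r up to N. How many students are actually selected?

11

k = ⌊694/10⌋ = 69
Achieved size = ⌊(694 − 1)/69⌋ + 1 = ⌊693/69⌋ + 1 = 10 + 1 = 11
(last selection: 1 + 10×69 = 691 ≤ 694; next would be 760 > 694)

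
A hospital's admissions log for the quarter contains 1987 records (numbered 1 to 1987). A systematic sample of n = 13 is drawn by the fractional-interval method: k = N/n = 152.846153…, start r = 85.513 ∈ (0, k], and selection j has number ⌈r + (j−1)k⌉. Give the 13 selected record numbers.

86, 239, 392, 545, 697, 850, 1003, 1156, 1309, 1462, 1614, 1767, 1920

j=1: r + 0k = 85.513 → ⌈·⌉ = 86
j=2: r + 1k = 238.359153… → ⌈·⌉ = 239
j=3: r + 2k = 391.205307… → ⌈·⌉ = 392
j=4: r + 3k = 544.051461… → ⌈·⌉ = 545
j=5: r + 4k = 696.897615… → ⌈·⌉ = 697
j=6: r + 5k = 849.743769… → ⌈·⌉ = 850
j=7: r + 6k = 1002.589923… → ⌈·⌉ = 1003
j=8: r + 7k = 1155.436076… → ⌈·⌉ = 1156
j=9: r + 8k = 1308.282230… → ⌈·⌉ = 1309
j=10: r + 9k = 1461.128384… → ⌈·⌉ = 1462
j=11: r + 10k = 1613.974538… → ⌈·⌉ = 1614
j=12: r + 11k = 1766.820692… → ⌈·⌉ = 1767
j=13: r + 12k = 1919.666846… → ⌈·⌉ = 1920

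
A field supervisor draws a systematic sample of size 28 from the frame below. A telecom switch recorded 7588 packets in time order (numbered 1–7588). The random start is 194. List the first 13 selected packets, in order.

194, 465, 736, 1007, 1278, 1549, 1820, 2091, 2362, 2633, 2904, 3175, 3446

k = N/n = 7588/28 = 271
packet 1: 194
packet 2: 194 + 271 = 465
packet 3: 465 + 271 = 736
packet 4: 736 + 271 = 1007
packet 5: 1007 + 271 = 1278
packet 6: 1278 + 271 = 1549
packet 7: 1549 + 271 = 1820
packet 8: 1820 + 271 = 2091
packet 9: 2091 + 271 = 2362
packet 10: 2362 + 271 = 2633
packet 11: 2633 + 271 = 2904
packet 12: 2904 + 271 = 3175
packet 13: 3175 + 271 = 3446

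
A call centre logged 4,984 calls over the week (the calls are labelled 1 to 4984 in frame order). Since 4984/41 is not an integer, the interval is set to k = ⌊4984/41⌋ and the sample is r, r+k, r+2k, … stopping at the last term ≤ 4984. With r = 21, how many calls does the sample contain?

k = ⌊4984/41⌋ = 121
Achieved size = ⌊(4984 − 21)/121⌋ + 1 = ⌊4963/121⌋ + 1 = 41 + 1 = 42
(last selection: 21 + 41×121 = 4982 ≤ 4984; next would be 5103 > 4984)

42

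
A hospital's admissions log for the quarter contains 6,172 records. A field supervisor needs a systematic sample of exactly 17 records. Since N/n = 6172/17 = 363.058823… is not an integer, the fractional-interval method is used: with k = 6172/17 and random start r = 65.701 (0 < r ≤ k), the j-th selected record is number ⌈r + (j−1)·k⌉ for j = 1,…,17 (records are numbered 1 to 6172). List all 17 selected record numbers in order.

j=1: r + 0k = 65.701 → ⌈·⌉ = 66
j=2: r + 1k = 428.759823… → ⌈·⌉ = 429
j=3: r + 2k = 791.818647… → ⌈·⌉ = 792
j=4: r + 3k = 1154.877470… → ⌈·⌉ = 1155
j=5: r + 4k = 1517.936294… → ⌈·⌉ = 1518
j=6: r + 5k = 1880.995117… → ⌈·⌉ = 1881
j=7: r + 6k = 2244.053941… → ⌈·⌉ = 2245
j=8: r + 7k = 2607.112764… → ⌈·⌉ = 2608
j=9: r + 8k = 2970.171588… → ⌈·⌉ = 2971
j=10: r + 9k = 3333.230411… → ⌈·⌉ = 3334
j=11: r + 10k = 3696.289235… → ⌈·⌉ = 3697
j=12: r + 11k = 4059.348058… → ⌈·⌉ = 4060
j=13: r + 12k = 4422.406882… → ⌈·⌉ = 4423
j=14: r + 13k = 4785.465705… → ⌈·⌉ = 4786
j=15: r + 14k = 5148.524529… → ⌈·⌉ = 5149
j=16: r + 15k = 5511.583352… → ⌈·⌉ = 5512
j=17: r + 16k = 5874.642176… → ⌈·⌉ = 5875

66, 429, 792, 1155, 1518, 1881, 2245, 2608, 2971, 3334, 3697, 4060, 4423, 4786, 5149, 5512, 5875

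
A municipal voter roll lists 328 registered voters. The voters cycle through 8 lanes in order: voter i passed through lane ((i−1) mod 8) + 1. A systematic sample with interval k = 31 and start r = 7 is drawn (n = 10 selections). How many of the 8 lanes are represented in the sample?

8

Consecutive selections differ by k = 31, so their lane numbers differ by 31 mod 8 = 7.
gcd(31, 8) = 1, so the sample visits 8/1 = 8 distinct residues mod 8.
Start 7 is lane 7; the lanes hit are 1, 2, 3, 4, 5, 6, 7, 8.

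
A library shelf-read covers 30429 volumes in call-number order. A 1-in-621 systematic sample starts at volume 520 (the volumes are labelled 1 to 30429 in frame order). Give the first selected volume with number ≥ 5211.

k = 621
Steps past start: ⌈(5211 − 520)/621⌉ = ⌈4691/621⌉ = 8
Selected volume: 520 + 8×621 = 5488

5488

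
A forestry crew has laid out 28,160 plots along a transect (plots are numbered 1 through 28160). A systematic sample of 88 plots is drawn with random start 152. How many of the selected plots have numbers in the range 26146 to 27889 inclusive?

5

k = 28160/88 = 320
First selection ≥ 26146: 152 + ⌈(26146−152)/320⌉·320 = 152 + 82×320 = 26392
Last selection ≤ 27889: 152 + ⌊(27889−152)/320⌋·320 = 152 + 86×320 = 27672
Count = 86 − 82 + 1 = 5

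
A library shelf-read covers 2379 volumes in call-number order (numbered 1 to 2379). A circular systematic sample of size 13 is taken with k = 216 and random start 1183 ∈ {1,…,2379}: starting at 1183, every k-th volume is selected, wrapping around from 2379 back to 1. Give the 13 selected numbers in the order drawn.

1183, 1399, 1615, 1831, 2047, 2263, 100, 316, 532, 748, 964, 1180, 1396

Selection 1: 1183
Selection 2: 1183 + 216 = 1399
Selection 3: 1399 + 216 = 1615
Selection 4: 1615 + 216 = 1831
Selection 5: 1831 + 216 = 2047
Selection 6: 2047 + 216 = 2263
Selection 7: 2263 + 216 = 2479 → 2479 − 2379 = 100
Selection 8: 100 + 216 = 316
Selection 9: 316 + 216 = 532
Selection 10: 532 + 216 = 748
Selection 11: 748 + 216 = 964
Selection 12: 964 + 216 = 1180
Selection 13: 1180 + 216 = 1396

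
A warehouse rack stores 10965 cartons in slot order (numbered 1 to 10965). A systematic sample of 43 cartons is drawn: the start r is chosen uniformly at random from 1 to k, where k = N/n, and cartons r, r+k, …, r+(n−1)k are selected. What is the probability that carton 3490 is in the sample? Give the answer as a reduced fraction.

k = 10965/43 = 255.
Carton 3490 is selected iff r ≡ 3490 (mod 255); exactly one such r in {1,…,255}.
Inclusion probability = 1/255.

1/255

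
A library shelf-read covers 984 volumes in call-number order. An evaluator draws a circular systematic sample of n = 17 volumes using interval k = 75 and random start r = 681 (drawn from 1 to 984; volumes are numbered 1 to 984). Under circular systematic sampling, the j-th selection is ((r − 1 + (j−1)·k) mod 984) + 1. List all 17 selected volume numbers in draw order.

Selection 1: 681
Selection 2: 681 + 75 = 756
Selection 3: 756 + 75 = 831
Selection 4: 831 + 75 = 906
Selection 5: 906 + 75 = 981
Selection 6: 981 + 75 = 1056 → 1056 − 984 = 72
Selection 7: 72 + 75 = 147
Selection 8: 147 + 75 = 222
Selection 9: 222 + 75 = 297
Selection 10: 297 + 75 = 372
Selection 11: 372 + 75 = 447
Selection 12: 447 + 75 = 522
Selection 13: 522 + 75 = 597
Selection 14: 597 + 75 = 672
Selection 15: 672 + 75 = 747
Selection 16: 747 + 75 = 822
Selection 17: 822 + 75 = 897

681, 756, 831, 906, 981, 72, 147, 222, 297, 372, 447, 522, 597, 672, 747, 822, 897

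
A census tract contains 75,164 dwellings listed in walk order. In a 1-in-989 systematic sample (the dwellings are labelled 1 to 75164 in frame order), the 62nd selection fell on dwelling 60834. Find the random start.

505

k = 989
r = 60834 − (62−1)×989 = 60834 − 60329 = 505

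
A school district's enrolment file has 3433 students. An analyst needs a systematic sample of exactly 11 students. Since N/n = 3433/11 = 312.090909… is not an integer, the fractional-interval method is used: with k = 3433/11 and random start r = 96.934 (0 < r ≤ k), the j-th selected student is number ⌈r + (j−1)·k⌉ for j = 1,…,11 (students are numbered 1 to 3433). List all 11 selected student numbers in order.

97, 410, 722, 1034, 1346, 1658, 1970, 2282, 2594, 2906, 3218

j=1: r + 0k = 96.934 → ⌈·⌉ = 97
j=2: r + 1k = 409.024909… → ⌈·⌉ = 410
j=3: r + 2k = 721.115818… → ⌈·⌉ = 722
j=4: r + 3k = 1033.206727… → ⌈·⌉ = 1034
j=5: r + 4k = 1345.297636… → ⌈·⌉ = 1346
j=6: r + 5k = 1657.388545… → ⌈·⌉ = 1658
j=7: r + 6k = 1969.479454… → ⌈·⌉ = 1970
j=8: r + 7k = 2281.570363… → ⌈·⌉ = 2282
j=9: r + 8k = 2593.661272… → ⌈·⌉ = 2594
j=10: r + 9k = 2905.752181… → ⌈·⌉ = 2906
j=11: r + 10k = 3217.843090… → ⌈·⌉ = 3218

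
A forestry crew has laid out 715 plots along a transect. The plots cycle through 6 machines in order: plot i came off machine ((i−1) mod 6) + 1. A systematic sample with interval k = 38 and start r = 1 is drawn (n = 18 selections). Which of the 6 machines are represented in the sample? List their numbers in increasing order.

Consecutive selections differ by k = 38, so their machine numbers differ by 38 mod 6 = 2.
gcd(38, 6) = 2, so the sample visits 6/2 = 3 distinct residues mod 6.
Start 1 is machine 1; the machines hit are 1, 3, 5.

1, 3, 5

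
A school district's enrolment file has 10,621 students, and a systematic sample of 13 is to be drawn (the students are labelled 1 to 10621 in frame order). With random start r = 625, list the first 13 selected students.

625, 1442, 2259, 3076, 3893, 4710, 5527, 6344, 7161, 7978, 8795, 9612, 10429

k = N/n = 10621/13 = 817
student 1: 625
student 2: 625 + 817 = 1442
student 3: 1442 + 817 = 2259
student 4: 2259 + 817 = 3076
student 5: 3076 + 817 = 3893
student 6: 3893 + 817 = 4710
student 7: 4710 + 817 = 5527
student 8: 5527 + 817 = 6344
student 9: 6344 + 817 = 7161
student 10: 7161 + 817 = 7978
student 11: 7978 + 817 = 8795
student 12: 8795 + 817 = 9612
student 13: 9612 + 817 = 10429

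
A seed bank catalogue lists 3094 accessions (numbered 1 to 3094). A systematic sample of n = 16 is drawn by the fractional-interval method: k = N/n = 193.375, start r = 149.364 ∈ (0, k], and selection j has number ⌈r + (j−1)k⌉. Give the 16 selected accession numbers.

150, 343, 537, 730, 923, 1117, 1310, 1503, 1697, 1890, 2084, 2277, 2470, 2664, 2857, 3050

j=1: r + 0k = 149.364 → ⌈·⌉ = 150
j=2: r + 1k = 342.739 → ⌈·⌉ = 343
j=3: r + 2k = 536.114 → ⌈·⌉ = 537
j=4: r + 3k = 729.489 → ⌈·⌉ = 730
j=5: r + 4k = 922.864 → ⌈·⌉ = 923
j=6: r + 5k = 1116.239 → ⌈·⌉ = 1117
j=7: r + 6k = 1309.614 → ⌈·⌉ = 1310
j=8: r + 7k = 1502.989 → ⌈·⌉ = 1503
j=9: r + 8k = 1696.364 → ⌈·⌉ = 1697
j=10: r + 9k = 1889.739 → ⌈·⌉ = 1890
j=11: r + 10k = 2083.114 → ⌈·⌉ = 2084
j=12: r + 11k = 2276.489 → ⌈·⌉ = 2277
j=13: r + 12k = 2469.864 → ⌈·⌉ = 2470
j=14: r + 13k = 2663.239 → ⌈·⌉ = 2664
j=15: r + 14k = 2856.614 → ⌈·⌉ = 2857
j=16: r + 15k = 3049.989 → ⌈·⌉ = 3050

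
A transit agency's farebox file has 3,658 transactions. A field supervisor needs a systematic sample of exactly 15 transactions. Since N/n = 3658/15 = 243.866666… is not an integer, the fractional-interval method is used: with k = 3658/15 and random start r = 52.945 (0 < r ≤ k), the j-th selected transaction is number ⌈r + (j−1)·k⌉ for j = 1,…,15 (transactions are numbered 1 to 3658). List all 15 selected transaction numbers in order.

j=1: r + 0k = 52.945 → ⌈·⌉ = 53
j=2: r + 1k = 296.811666… → ⌈·⌉ = 297
j=3: r + 2k = 540.678333… → ⌈·⌉ = 541
j=4: r + 3k = 784.545 → ⌈·⌉ = 785
j=5: r + 4k = 1028.411666… → ⌈·⌉ = 1029
j=6: r + 5k = 1272.278333… → ⌈·⌉ = 1273
j=7: r + 6k = 1516.145 → ⌈·⌉ = 1517
j=8: r + 7k = 1760.011666… → ⌈·⌉ = 1761
j=9: r + 8k = 2003.878333… → ⌈·⌉ = 2004
j=10: r + 9k = 2247.745 → ⌈·⌉ = 2248
j=11: r + 10k = 2491.611666… → ⌈·⌉ = 2492
j=12: r + 11k = 2735.478333… → ⌈·⌉ = 2736
j=13: r + 12k = 2979.345 → ⌈·⌉ = 2980
j=14: r + 13k = 3223.211666… → ⌈·⌉ = 3224
j=15: r + 14k = 3467.078333… → ⌈·⌉ = 3468

53, 297, 541, 785, 1029, 1273, 1517, 1761, 2004, 2248, 2492, 2736, 2980, 3224, 3468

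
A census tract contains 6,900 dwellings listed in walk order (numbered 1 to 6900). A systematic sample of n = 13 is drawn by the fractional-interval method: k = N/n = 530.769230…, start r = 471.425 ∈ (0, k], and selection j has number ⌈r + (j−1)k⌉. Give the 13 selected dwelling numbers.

j=1: r + 0k = 471.425 → ⌈·⌉ = 472
j=2: r + 1k = 1002.194230… → ⌈·⌉ = 1003
j=3: r + 2k = 1532.963461… → ⌈·⌉ = 1533
j=4: r + 3k = 2063.732692… → ⌈·⌉ = 2064
j=5: r + 4k = 2594.501923… → ⌈·⌉ = 2595
j=6: r + 5k = 3125.271153… → ⌈·⌉ = 3126
j=7: r + 6k = 3656.040384… → ⌈·⌉ = 3657
j=8: r + 7k = 4186.809615… → ⌈·⌉ = 4187
j=9: r + 8k = 4717.578846… → ⌈·⌉ = 4718
j=10: r + 9k = 5248.348076… → ⌈·⌉ = 5249
j=11: r + 10k = 5779.117307… → ⌈·⌉ = 5780
j=12: r + 11k = 6309.886538… → ⌈·⌉ = 6310
j=13: r + 12k = 6840.655769… → ⌈·⌉ = 6841

472, 1003, 1533, 2064, 2595, 3126, 3657, 4187, 4718, 5249, 5780, 6310, 6841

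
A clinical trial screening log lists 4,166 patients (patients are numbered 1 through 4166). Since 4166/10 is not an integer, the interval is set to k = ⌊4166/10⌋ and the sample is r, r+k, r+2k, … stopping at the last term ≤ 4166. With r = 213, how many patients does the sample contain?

k = ⌊4166/10⌋ = 416
Achieved size = ⌊(4166 − 213)/416⌋ + 1 = ⌊3953/416⌋ + 1 = 9 + 1 = 10
(last selection: 213 + 9×416 = 3957 ≤ 4166; next would be 4373 > 4166)

10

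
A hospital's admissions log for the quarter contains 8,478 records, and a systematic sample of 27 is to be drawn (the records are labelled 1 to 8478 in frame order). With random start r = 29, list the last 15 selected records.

k = N/n = 8478/27 = 314
13th selection = 29 + 12×314 = 3797
14th: 3797 + 314 = 4111
15th: 4111 + 314 = 4425
16th: 4425 + 314 = 4739
17th: 4739 + 314 = 5053
18th: 5053 + 314 = 5367
19th: 5367 + 314 = 5681
20th: 5681 + 314 = 5995
21st: 5995 + 314 = 6309
22nd: 6309 + 314 = 6623
23rd: 6623 + 314 = 6937
24th: 6937 + 314 = 7251
25th: 7251 + 314 = 7565
26th: 7565 + 314 = 7879
27th: 7879 + 314 = 8193

3797, 4111, 4425, 4739, 5053, 5367, 5681, 5995, 6309, 6623, 6937, 7251, 7565, 7879, 8193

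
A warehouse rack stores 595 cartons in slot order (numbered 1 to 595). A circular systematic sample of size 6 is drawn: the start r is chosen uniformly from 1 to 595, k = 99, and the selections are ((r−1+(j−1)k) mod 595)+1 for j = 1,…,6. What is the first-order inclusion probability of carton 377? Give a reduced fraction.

For each position j, as r ranges over 1…595 the j-th selection hits every carton exactly once, so carton 377 is selected for exactly 6 of the 595 starts.
Inclusion probability = 6/595.

6/595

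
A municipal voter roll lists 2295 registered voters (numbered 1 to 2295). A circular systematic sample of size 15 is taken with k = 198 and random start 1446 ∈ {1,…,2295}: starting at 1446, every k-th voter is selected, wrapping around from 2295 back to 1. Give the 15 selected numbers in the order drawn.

1446, 1644, 1842, 2040, 2238, 141, 339, 537, 735, 933, 1131, 1329, 1527, 1725, 1923

Selection 1: 1446
Selection 2: 1446 + 198 = 1644
Selection 3: 1644 + 198 = 1842
Selection 4: 1842 + 198 = 2040
Selection 5: 2040 + 198 = 2238
Selection 6: 2238 + 198 = 2436 → 2436 − 2295 = 141
Selection 7: 141 + 198 = 339
Selection 8: 339 + 198 = 537
Selection 9: 537 + 198 = 735
Selection 10: 735 + 198 = 933
Selection 11: 933 + 198 = 1131
Selection 12: 1131 + 198 = 1329
Selection 13: 1329 + 198 = 1527
Selection 14: 1527 + 198 = 1725
Selection 15: 1725 + 198 = 1923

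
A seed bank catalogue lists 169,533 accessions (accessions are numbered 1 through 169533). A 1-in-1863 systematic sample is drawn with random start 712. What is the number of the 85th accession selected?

k = 1863
85th selection = r + (85−1)·k = 712 + 84×1863 = 712 + 156492 = 157204

157204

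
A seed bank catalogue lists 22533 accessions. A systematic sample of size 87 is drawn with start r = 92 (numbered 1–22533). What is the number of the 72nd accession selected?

18481

k = 22533/87 = 259
72nd selection = r + (72−1)·k = 92 + 71×259 = 92 + 18389 = 18481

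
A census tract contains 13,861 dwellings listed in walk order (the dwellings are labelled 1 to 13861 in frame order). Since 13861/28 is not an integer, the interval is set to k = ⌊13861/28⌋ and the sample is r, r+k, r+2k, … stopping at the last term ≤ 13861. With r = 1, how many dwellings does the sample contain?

k = ⌊13861/28⌋ = 495
Achieved size = ⌊(13861 − 1)/495⌋ + 1 = ⌊13860/495⌋ + 1 = 28 + 1 = 29
(last selection: 1 + 28×495 = 13861 ≤ 13861; next would be 14356 > 13861)

29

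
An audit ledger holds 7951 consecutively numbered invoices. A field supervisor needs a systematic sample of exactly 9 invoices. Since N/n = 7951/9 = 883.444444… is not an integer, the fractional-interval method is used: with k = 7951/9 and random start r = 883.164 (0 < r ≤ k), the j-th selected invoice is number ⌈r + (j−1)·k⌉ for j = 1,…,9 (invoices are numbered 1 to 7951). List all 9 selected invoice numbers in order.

j=1: r + 0k = 883.164 → ⌈·⌉ = 884
j=2: r + 1k = 1766.608444… → ⌈·⌉ = 1767
j=3: r + 2k = 2650.052888… → ⌈·⌉ = 2651
j=4: r + 3k = 3533.497333… → ⌈·⌉ = 3534
j=5: r + 4k = 4416.941777… → ⌈·⌉ = 4417
j=6: r + 5k = 5300.386222… → ⌈·⌉ = 5301
j=7: r + 6k = 6183.830666… → ⌈·⌉ = 6184
j=8: r + 7k = 7067.275111… → ⌈·⌉ = 7068
j=9: r + 8k = 7950.719555… → ⌈·⌉ = 7951

884, 1767, 2651, 3534, 4417, 5301, 6184, 7068, 7951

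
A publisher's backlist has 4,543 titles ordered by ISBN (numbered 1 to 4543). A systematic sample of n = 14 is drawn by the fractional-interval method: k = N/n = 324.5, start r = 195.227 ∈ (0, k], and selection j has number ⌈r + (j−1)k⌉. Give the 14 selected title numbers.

j=1: r + 0k = 195.227 → ⌈·⌉ = 196
j=2: r + 1k = 519.727 → ⌈·⌉ = 520
j=3: r + 2k = 844.227 → ⌈·⌉ = 845
j=4: r + 3k = 1168.727 → ⌈·⌉ = 1169
j=5: r + 4k = 1493.227 → ⌈·⌉ = 1494
j=6: r + 5k = 1817.727 → ⌈·⌉ = 1818
j=7: r + 6k = 2142.227 → ⌈·⌉ = 2143
j=8: r + 7k = 2466.727 → ⌈·⌉ = 2467
j=9: r + 8k = 2791.227 → ⌈·⌉ = 2792
j=10: r + 9k = 3115.727 → ⌈·⌉ = 3116
j=11: r + 10k = 3440.227 → ⌈·⌉ = 3441
j=12: r + 11k = 3764.727 → ⌈·⌉ = 3765
j=13: r + 12k = 4089.227 → ⌈·⌉ = 4090
j=14: r + 13k = 4413.727 → ⌈·⌉ = 4414

196, 520, 845, 1169, 1494, 1818, 2143, 2467, 2792, 3116, 3441, 3765, 4090, 4414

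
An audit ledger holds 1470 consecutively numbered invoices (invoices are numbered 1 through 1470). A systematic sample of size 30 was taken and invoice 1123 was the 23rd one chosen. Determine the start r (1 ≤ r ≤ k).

k = 1470/30 = 49
r = 1123 − (23−1)×49 = 1123 − 1078 = 45

45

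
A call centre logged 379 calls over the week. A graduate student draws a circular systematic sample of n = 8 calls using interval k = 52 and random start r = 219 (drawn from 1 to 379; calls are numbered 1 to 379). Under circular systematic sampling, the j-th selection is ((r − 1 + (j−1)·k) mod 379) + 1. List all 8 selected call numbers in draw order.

219, 271, 323, 375, 48, 100, 152, 204

Selection 1: 219
Selection 2: 219 + 52 = 271
Selection 3: 271 + 52 = 323
Selection 4: 323 + 52 = 375
Selection 5: 375 + 52 = 427 → 427 − 379 = 48
Selection 6: 48 + 52 = 100
Selection 7: 100 + 52 = 152
Selection 8: 152 + 52 = 204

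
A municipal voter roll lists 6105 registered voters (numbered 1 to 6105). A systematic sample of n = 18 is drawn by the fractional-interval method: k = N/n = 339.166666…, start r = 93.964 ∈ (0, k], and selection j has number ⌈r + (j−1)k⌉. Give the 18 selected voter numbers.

j=1: r + 0k = 93.964 → ⌈·⌉ = 94
j=2: r + 1k = 433.130666… → ⌈·⌉ = 434
j=3: r + 2k = 772.297333… → ⌈·⌉ = 773
j=4: r + 3k = 1111.464 → ⌈·⌉ = 1112
j=5: r + 4k = 1450.630666… → ⌈·⌉ = 1451
j=6: r + 5k = 1789.797333… → ⌈·⌉ = 1790
j=7: r + 6k = 2128.964 → ⌈·⌉ = 2129
j=8: r + 7k = 2468.130666… → ⌈·⌉ = 2469
j=9: r + 8k = 2807.297333… → ⌈·⌉ = 2808
j=10: r + 9k = 3146.464 → ⌈·⌉ = 3147
j=11: r + 10k = 3485.630666… → ⌈·⌉ = 3486
j=12: r + 11k = 3824.797333… → ⌈·⌉ = 3825
j=13: r + 12k = 4163.964 → ⌈·⌉ = 4164
j=14: r + 13k = 4503.130666… → ⌈·⌉ = 4504
j=15: r + 14k = 4842.297333… → ⌈·⌉ = 4843
j=16: r + 15k = 5181.464 → ⌈·⌉ = 5182
j=17: r + 16k = 5520.630666… → ⌈·⌉ = 5521
j=18: r + 17k = 5859.797333… → ⌈·⌉ = 5860

94, 434, 773, 1112, 1451, 1790, 2129, 2469, 2808, 3147, 3486, 3825, 4164, 4504, 4843, 5182, 5521, 5860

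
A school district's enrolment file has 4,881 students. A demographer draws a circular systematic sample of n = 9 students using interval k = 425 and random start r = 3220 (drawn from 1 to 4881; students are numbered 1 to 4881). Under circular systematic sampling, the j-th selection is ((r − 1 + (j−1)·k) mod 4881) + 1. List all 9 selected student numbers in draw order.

3220, 3645, 4070, 4495, 39, 464, 889, 1314, 1739

Selection 1: 3220
Selection 2: 3220 + 425 = 3645
Selection 3: 3645 + 425 = 4070
Selection 4: 4070 + 425 = 4495
Selection 5: 4495 + 425 = 4920 → 4920 − 4881 = 39
Selection 6: 39 + 425 = 464
Selection 7: 464 + 425 = 889
Selection 8: 889 + 425 = 1314
Selection 9: 1314 + 425 = 1739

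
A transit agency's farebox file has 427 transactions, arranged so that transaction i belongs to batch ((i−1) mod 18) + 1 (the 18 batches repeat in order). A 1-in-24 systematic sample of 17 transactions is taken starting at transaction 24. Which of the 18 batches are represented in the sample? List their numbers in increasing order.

6, 12, 18

Consecutive selections differ by k = 24, so their batch numbers differ by 24 mod 18 = 6.
gcd(24, 18) = 6, so the sample visits 18/6 = 3 distinct residues mod 18.
Start 24 is batch 6; the batches hit are 6, 12, 18.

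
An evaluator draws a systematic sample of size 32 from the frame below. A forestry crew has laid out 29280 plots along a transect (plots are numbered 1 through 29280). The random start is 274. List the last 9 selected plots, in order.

k = N/n = 29280/32 = 915
24th selection = 274 + 23×915 = 21319
25th: 21319 + 915 = 22234
26th: 22234 + 915 = 23149
27th: 23149 + 915 = 24064
28th: 24064 + 915 = 24979
29th: 24979 + 915 = 25894
30th: 25894 + 915 = 26809
31st: 26809 + 915 = 27724
32nd: 27724 + 915 = 28639

21319, 22234, 23149, 24064, 24979, 25894, 26809, 27724, 28639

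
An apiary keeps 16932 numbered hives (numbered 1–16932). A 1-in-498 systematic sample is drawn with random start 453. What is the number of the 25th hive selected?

12405

k = 498
25th selection = r + (25−1)·k = 453 + 24×498 = 453 + 11952 = 12405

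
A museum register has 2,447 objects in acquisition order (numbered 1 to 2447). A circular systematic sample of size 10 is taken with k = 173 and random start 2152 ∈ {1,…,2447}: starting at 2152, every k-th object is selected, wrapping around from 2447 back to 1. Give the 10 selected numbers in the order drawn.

Selection 1: 2152
Selection 2: 2152 + 173 = 2325
Selection 3: 2325 + 173 = 2498 → 2498 − 2447 = 51
Selection 4: 51 + 173 = 224
Selection 5: 224 + 173 = 397
Selection 6: 397 + 173 = 570
Selection 7: 570 + 173 = 743
Selection 8: 743 + 173 = 916
Selection 9: 916 + 173 = 1089
Selection 10: 1089 + 173 = 1262

2152, 2325, 51, 224, 397, 570, 743, 916, 1089, 1262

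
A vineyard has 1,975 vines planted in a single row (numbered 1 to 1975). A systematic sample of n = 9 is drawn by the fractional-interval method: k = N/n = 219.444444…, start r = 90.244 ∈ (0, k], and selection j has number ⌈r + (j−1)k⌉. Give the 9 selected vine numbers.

91, 310, 530, 749, 969, 1188, 1407, 1627, 1846

j=1: r + 0k = 90.244 → ⌈·⌉ = 91
j=2: r + 1k = 309.688444… → ⌈·⌉ = 310
j=3: r + 2k = 529.132888… → ⌈·⌉ = 530
j=4: r + 3k = 748.577333… → ⌈·⌉ = 749
j=5: r + 4k = 968.021777… → ⌈·⌉ = 969
j=6: r + 5k = 1187.466222… → ⌈·⌉ = 1188
j=7: r + 6k = 1406.910666… → ⌈·⌉ = 1407
j=8: r + 7k = 1626.355111… → ⌈·⌉ = 1627
j=9: r + 8k = 1845.799555… → ⌈·⌉ = 1846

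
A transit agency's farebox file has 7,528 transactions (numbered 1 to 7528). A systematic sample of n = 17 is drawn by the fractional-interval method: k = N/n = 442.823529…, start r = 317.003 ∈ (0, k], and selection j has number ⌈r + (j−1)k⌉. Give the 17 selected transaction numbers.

j=1: r + 0k = 317.003 → ⌈·⌉ = 318
j=2: r + 1k = 759.826529… → ⌈·⌉ = 760
j=3: r + 2k = 1202.650058… → ⌈·⌉ = 1203
j=4: r + 3k = 1645.473588… → ⌈·⌉ = 1646
j=5: r + 4k = 2088.297117… → ⌈·⌉ = 2089
j=6: r + 5k = 2531.120647… → ⌈·⌉ = 2532
j=7: r + 6k = 2973.944176… → ⌈·⌉ = 2974
j=8: r + 7k = 3416.767705… → ⌈·⌉ = 3417
j=9: r + 8k = 3859.591235… → ⌈·⌉ = 3860
j=10: r + 9k = 4302.414764… → ⌈·⌉ = 4303
j=11: r + 10k = 4745.238294… → ⌈·⌉ = 4746
j=12: r + 11k = 5188.061823… → ⌈·⌉ = 5189
j=13: r + 12k = 5630.885352… → ⌈·⌉ = 5631
j=14: r + 13k = 6073.708882… → ⌈·⌉ = 6074
j=15: r + 14k = 6516.532411… → ⌈·⌉ = 6517
j=16: r + 15k = 6959.355941… → ⌈·⌉ = 6960
j=17: r + 16k = 7402.179470… → ⌈·⌉ = 7403

318, 760, 1203, 1646, 2089, 2532, 2974, 3417, 3860, 4303, 4746, 5189, 5631, 6074, 6517, 6960, 7403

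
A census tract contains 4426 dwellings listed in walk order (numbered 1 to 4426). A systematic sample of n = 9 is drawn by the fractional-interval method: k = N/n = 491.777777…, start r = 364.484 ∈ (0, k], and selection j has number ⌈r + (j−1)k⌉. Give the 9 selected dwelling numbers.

365, 857, 1349, 1840, 2332, 2824, 3316, 3807, 4299

j=1: r + 0k = 364.484 → ⌈·⌉ = 365
j=2: r + 1k = 856.261777… → ⌈·⌉ = 857
j=3: r + 2k = 1348.039555… → ⌈·⌉ = 1349
j=4: r + 3k = 1839.817333… → ⌈·⌉ = 1840
j=5: r + 4k = 2331.595111… → ⌈·⌉ = 2332
j=6: r + 5k = 2823.372888… → ⌈·⌉ = 2824
j=7: r + 6k = 3315.150666… → ⌈·⌉ = 3316
j=8: r + 7k = 3806.928444… → ⌈·⌉ = 3807
j=9: r + 8k = 4298.706222… → ⌈·⌉ = 4299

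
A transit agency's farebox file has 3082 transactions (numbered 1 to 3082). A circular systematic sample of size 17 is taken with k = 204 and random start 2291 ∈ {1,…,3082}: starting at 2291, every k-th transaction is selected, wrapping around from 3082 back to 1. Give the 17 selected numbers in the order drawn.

2291, 2495, 2699, 2903, 25, 229, 433, 637, 841, 1045, 1249, 1453, 1657, 1861, 2065, 2269, 2473

Selection 1: 2291
Selection 2: 2291 + 204 = 2495
Selection 3: 2495 + 204 = 2699
Selection 4: 2699 + 204 = 2903
Selection 5: 2903 + 204 = 3107 → 3107 − 3082 = 25
Selection 6: 25 + 204 = 229
Selection 7: 229 + 204 = 433
Selection 8: 433 + 204 = 637
Selection 9: 637 + 204 = 841
Selection 10: 841 + 204 = 1045
Selection 11: 1045 + 204 = 1249
Selection 12: 1249 + 204 = 1453
Selection 13: 1453 + 204 = 1657
Selection 14: 1657 + 204 = 1861
Selection 15: 1861 + 204 = 2065
Selection 16: 2065 + 204 = 2269
Selection 17: 2269 + 204 = 2473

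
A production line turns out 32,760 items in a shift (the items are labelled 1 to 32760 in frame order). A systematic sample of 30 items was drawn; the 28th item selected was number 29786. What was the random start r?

302

k = 32760/30 = 1092
r = 29786 − (28−1)×1092 = 29786 − 29484 = 302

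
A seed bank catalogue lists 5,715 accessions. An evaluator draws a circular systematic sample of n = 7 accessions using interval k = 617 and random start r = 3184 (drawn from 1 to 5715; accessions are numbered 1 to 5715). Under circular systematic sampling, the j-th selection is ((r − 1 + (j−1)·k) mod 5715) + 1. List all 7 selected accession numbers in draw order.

Selection 1: 3184
Selection 2: 3184 + 617 = 3801
Selection 3: 3801 + 617 = 4418
Selection 4: 4418 + 617 = 5035
Selection 5: 5035 + 617 = 5652
Selection 6: 5652 + 617 = 6269 → 6269 − 5715 = 554
Selection 7: 554 + 617 = 1171

3184, 3801, 4418, 5035, 5652, 554, 1171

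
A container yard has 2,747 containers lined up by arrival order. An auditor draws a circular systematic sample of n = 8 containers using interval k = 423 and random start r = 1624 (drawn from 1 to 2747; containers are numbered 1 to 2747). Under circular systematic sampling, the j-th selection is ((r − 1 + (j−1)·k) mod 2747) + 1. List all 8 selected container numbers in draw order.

1624, 2047, 2470, 146, 569, 992, 1415, 1838

Selection 1: 1624
Selection 2: 1624 + 423 = 2047
Selection 3: 2047 + 423 = 2470
Selection 4: 2470 + 423 = 2893 → 2893 − 2747 = 146
Selection 5: 146 + 423 = 569
Selection 6: 569 + 423 = 992
Selection 7: 992 + 423 = 1415
Selection 8: 1415 + 423 = 1838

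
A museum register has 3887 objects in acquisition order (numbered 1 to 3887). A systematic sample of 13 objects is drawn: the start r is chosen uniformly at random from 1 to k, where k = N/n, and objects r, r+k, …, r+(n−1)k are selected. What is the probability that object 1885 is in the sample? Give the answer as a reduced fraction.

1/299

k = 3887/13 = 299.
Object 1885 is selected iff r ≡ 1885 (mod 299); exactly one such r in {1,…,299}.
Inclusion probability = 1/299.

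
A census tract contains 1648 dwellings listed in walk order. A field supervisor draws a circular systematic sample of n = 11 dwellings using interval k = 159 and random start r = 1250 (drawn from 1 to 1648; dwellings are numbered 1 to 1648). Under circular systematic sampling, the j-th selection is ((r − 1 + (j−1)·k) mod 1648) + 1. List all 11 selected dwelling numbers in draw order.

Selection 1: 1250
Selection 2: 1250 + 159 = 1409
Selection 3: 1409 + 159 = 1568
Selection 4: 1568 + 159 = 1727 → 1727 − 1648 = 79
Selection 5: 79 + 159 = 238
Selection 6: 238 + 159 = 397
Selection 7: 397 + 159 = 556
Selection 8: 556 + 159 = 715
Selection 9: 715 + 159 = 874
Selection 10: 874 + 159 = 1033
Selection 11: 1033 + 159 = 1192

1250, 1409, 1568, 79, 238, 397, 556, 715, 874, 1033, 1192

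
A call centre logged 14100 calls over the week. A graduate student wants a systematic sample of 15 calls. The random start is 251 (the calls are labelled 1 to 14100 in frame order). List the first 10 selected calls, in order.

k = N/n = 14100/15 = 940
call 1: 251
call 2: 251 + 940 = 1191
call 3: 1191 + 940 = 2131
call 4: 2131 + 940 = 3071
call 5: 3071 + 940 = 4011
call 6: 4011 + 940 = 4951
call 7: 4951 + 940 = 5891
call 8: 5891 + 940 = 6831
call 9: 6831 + 940 = 7771
call 10: 7771 + 940 = 8711

251, 1191, 2131, 3071, 4011, 4951, 5891, 6831, 7771, 8711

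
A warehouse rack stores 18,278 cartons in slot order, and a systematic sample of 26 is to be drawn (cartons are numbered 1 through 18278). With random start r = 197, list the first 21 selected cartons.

k = N/n = 18278/26 = 703
carton 1: 197
carton 2: 197 + 703 = 900
carton 3: 900 + 703 = 1603
carton 4: 1603 + 703 = 2306
carton 5: 2306 + 703 = 3009
carton 6: 3009 + 703 = 3712
carton 7: 3712 + 703 = 4415
carton 8: 4415 + 703 = 5118
carton 9: 5118 + 703 = 5821
carton 10: 5821 + 703 = 6524
carton 11: 6524 + 703 = 7227
carton 12: 7227 + 703 = 7930
carton 13: 7930 + 703 = 8633
carton 14: 8633 + 703 = 9336
carton 15: 9336 + 703 = 10039
carton 16: 10039 + 703 = 10742
carton 17: 10742 + 703 = 11445
carton 18: 11445 + 703 = 12148
carton 19: 12148 + 703 = 12851
carton 20: 12851 + 703 = 13554
carton 21: 13554 + 703 = 14257

197, 900, 1603, 2306, 3009, 3712, 4415, 5118, 5821, 6524, 7227, 7930, 8633, 9336, 10039, 10742, 11445, 12148, 12851, 13554, 14257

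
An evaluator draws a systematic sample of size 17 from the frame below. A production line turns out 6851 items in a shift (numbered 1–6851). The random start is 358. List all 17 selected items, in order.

358, 761, 1164, 1567, 1970, 2373, 2776, 3179, 3582, 3985, 4388, 4791, 5194, 5597, 6000, 6403, 6806

k = N/n = 6851/17 = 403
item 1: 358
item 2: 358 + 403 = 761
item 3: 761 + 403 = 1164
item 4: 1164 + 403 = 1567
item 5: 1567 + 403 = 1970
item 6: 1970 + 403 = 2373
item 7: 2373 + 403 = 2776
item 8: 2776 + 403 = 3179
item 9: 3179 + 403 = 3582
item 10: 3582 + 403 = 3985
item 11: 3985 + 403 = 4388
item 12: 4388 + 403 = 4791
item 13: 4791 + 403 = 5194
item 14: 5194 + 403 = 5597
item 15: 5597 + 403 = 6000
item 16: 6000 + 403 = 6403
item 17: 6403 + 403 = 6806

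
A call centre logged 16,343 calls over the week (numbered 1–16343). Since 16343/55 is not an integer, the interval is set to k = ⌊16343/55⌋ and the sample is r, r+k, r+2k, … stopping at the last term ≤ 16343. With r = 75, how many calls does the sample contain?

k = ⌊16343/55⌋ = 297
Achieved size = ⌊(16343 − 75)/297⌋ + 1 = ⌊16268/297⌋ + 1 = 54 + 1 = 55
(last selection: 75 + 54×297 = 16113 ≤ 16343; next would be 16410 > 16343)

55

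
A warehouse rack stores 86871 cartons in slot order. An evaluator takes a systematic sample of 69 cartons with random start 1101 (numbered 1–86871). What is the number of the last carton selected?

86713

k = 86871/69 = 1259
69th selection = r + (69−1)·k = 1101 + 68×1259 = 1101 + 85612 = 86713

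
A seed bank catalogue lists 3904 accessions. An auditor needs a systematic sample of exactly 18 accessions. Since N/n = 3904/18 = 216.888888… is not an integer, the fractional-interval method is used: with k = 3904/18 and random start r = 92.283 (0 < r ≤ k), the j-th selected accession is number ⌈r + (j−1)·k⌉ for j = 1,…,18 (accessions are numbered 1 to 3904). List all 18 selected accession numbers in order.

j=1: r + 0k = 92.283 → ⌈·⌉ = 93
j=2: r + 1k = 309.171888… → ⌈·⌉ = 310
j=3: r + 2k = 526.060777… → ⌈·⌉ = 527
j=4: r + 3k = 742.949666… → ⌈·⌉ = 743
j=5: r + 4k = 959.838555… → ⌈·⌉ = 960
j=6: r + 5k = 1176.727444… → ⌈·⌉ = 1177
j=7: r + 6k = 1393.616333… → ⌈·⌉ = 1394
j=8: r + 7k = 1610.505222… → ⌈·⌉ = 1611
j=9: r + 8k = 1827.394111… → ⌈·⌉ = 1828
j=10: r + 9k = 2044.283 → ⌈·⌉ = 2045
j=11: r + 10k = 2261.171888… → ⌈·⌉ = 2262
j=12: r + 11k = 2478.060777… → ⌈·⌉ = 2479
j=13: r + 12k = 2694.949666… → ⌈·⌉ = 2695
j=14: r + 13k = 2911.838555… → ⌈·⌉ = 2912
j=15: r + 14k = 3128.727444… → ⌈·⌉ = 3129
j=16: r + 15k = 3345.616333… → ⌈·⌉ = 3346
j=17: r + 16k = 3562.505222… → ⌈·⌉ = 3563
j=18: r + 17k = 3779.394111… → ⌈·⌉ = 3780

93, 310, 527, 743, 960, 1177, 1394, 1611, 1828, 2045, 2262, 2479, 2695, 2912, 3129, 3346, 3563, 3780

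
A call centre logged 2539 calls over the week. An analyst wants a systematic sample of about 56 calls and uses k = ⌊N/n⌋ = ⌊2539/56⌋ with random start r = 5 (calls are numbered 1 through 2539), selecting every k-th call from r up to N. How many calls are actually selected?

k = ⌊2539/56⌋ = 45
Achieved size = ⌊(2539 − 5)/45⌋ + 1 = ⌊2534/45⌋ + 1 = 56 + 1 = 57
(last selection: 5 + 56×45 = 2525 ≤ 2539; next would be 2570 > 2539)

57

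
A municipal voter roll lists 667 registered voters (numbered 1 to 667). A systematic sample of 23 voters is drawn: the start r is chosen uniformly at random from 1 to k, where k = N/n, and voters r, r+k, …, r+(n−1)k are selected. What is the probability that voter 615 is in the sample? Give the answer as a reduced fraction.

1/29

k = 667/23 = 29.
Voter 615 is selected iff r ≡ 615 (mod 29); exactly one such r in {1,…,29}.
Inclusion probability = 1/29.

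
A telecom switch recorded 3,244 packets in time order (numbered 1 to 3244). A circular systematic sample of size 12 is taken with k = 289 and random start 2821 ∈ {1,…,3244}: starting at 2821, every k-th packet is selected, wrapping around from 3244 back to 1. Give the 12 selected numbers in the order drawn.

2821, 3110, 155, 444, 733, 1022, 1311, 1600, 1889, 2178, 2467, 2756

Selection 1: 2821
Selection 2: 2821 + 289 = 3110
Selection 3: 3110 + 289 = 3399 → 3399 − 3244 = 155
Selection 4: 155 + 289 = 444
Selection 5: 444 + 289 = 733
Selection 6: 733 + 289 = 1022
Selection 7: 1022 + 289 = 1311
Selection 8: 1311 + 289 = 1600
Selection 9: 1600 + 289 = 1889
Selection 10: 1889 + 289 = 2178
Selection 11: 2178 + 289 = 2467
Selection 12: 2467 + 289 = 2756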